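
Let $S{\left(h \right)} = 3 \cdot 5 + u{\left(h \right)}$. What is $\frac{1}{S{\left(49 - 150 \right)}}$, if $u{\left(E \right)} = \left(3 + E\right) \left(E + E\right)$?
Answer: $\frac{1}{19811} \approx 5.0477 \cdot 10^{-5}$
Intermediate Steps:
$u{\left(E \right)} = 2 E \left(3 + E\right)$ ($u{\left(E \right)} = \left(3 + E\right) 2 E = 2 E \left(3 + E\right)$)
$S{\left(h \right)} = 15 + 2 h \left(3 + h\right)$ ($S{\left(h \right)} = 3 \cdot 5 + 2 h \left(3 + h\right) = 15 + 2 h \left(3 + h\right)$)
$\frac{1}{S{\left(49 - 150 \right)}} = \frac{1}{15 + 2 \left(49 - 150\right) \left(3 + \left(49 - 150\right)\right)} = \frac{1}{15 + 2 \left(-101\right) \left(3 - 101\right)} = \frac{1}{15 + 2 \left(-101\right) \left(-98\right)} = \frac{1}{15 + 19796} = \frac{1}{19811}$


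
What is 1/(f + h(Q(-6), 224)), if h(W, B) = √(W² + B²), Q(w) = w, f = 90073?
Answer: 90073/8113095117 - 2*√12553/8113095117 ≈ 1.1075e-5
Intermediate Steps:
h(W, B) = √(B² + W²)
1/(f + h(Q(-6), 224)) = 1/(90073 + √(224² + (-6)²)) = 1/(90073 + √(50176 + 36)) = 1/(90073 + √50212) = 1/(90073 + 2*√12553)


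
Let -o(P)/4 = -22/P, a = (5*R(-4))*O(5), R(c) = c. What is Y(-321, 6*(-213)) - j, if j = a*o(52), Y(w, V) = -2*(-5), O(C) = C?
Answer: 2330/13 ≈ 179.23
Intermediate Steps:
Y(w, V) = 10
a = -100 (a = (5*(-4))*5 = -20*5 = -100)
o(P) = 88/P (o(P) = -(-88)/P = 88/P)
j = -2200/13 (j = -8800/52 = -100*22/13 = -2200/13 ≈ -169.23)
Y(-321, 6*(-213)) - j = 10 - 1*(-2200/13) = 10 + 2200/13 = 2330/13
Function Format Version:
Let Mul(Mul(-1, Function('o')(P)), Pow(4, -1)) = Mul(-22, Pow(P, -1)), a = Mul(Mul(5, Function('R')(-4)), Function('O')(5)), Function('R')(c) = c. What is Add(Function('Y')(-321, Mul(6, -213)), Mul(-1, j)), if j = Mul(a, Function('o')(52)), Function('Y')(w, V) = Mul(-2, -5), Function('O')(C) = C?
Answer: Rational(2330, 13) ≈ 179.23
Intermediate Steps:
Function('Y')(w, V) = 10
a = -100 (a = Mul(Mul(5, -4), 5) = Mul(-20, 5) = -100)
Function('o')(P) = Mul(88, Pow(P, -1)) (Function('o')(P) = Mul(-4, Mul(-22, Pow(P, -1))) = Mul(88, Pow(P, -1)))
j = Rational(-2200, 13) (j = Mul(-100, Mul(88, Pow(52, -1))) = Mul(-100, Mul(88, Rational(1, 52))) = Mul(-100, Rational(22, 13)) = Rational(-2200, 13) ≈ -169.23)
Add(Function('Y')(-321, Mul(6, -213)), Mul(-1, j)) = Add(10, Mul(-1, Rational(-2200, 13))) = Add(10, Rational(2200, 13)) = Rational(2330, 13)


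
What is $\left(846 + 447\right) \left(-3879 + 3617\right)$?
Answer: $-338766$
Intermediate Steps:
$\left(846 + 447\right) \left(-3879 + 3617\right) = 1293 \left(-262\right) = -338766$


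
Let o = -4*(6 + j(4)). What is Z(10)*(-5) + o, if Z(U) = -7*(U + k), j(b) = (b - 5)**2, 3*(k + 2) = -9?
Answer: 147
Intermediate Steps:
k = -5 (k = -2 + (1/3)*(-9) = -2 - 3 = -5)
j(b) = (-5 + b)**2
o = -28 (o = -4*(6 + (-5 + 4)**2) = -4*(6 + (-1)**2) = -4*(6 + 1) = -4*7 = -28)
Z(U) = 35 - 7*U (Z(U) = -7*(U - 5) = -7*(-5 + U) = 35 - 7*U)
Z(10)*(-5) + o = (35 - 7*10)*(-5) - 28 = (35 - 70)*(-5) - 28 = -35*(-5) - 28 = 175 - 28 = 147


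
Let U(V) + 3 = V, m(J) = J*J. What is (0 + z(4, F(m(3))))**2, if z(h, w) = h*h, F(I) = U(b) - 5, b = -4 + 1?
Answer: 256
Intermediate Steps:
m(J) = J**2
b = -3
U(V) = -3 + V
F(I) = -11 (F(I) = (-3 - 3) - 5 = -6 - 5 = -11)
z(h, w) = h**2
(0 + z(4, F(m(3))))**2 = (0 + 4**2)**2 = (0 + 16)**2 = 16**2 = 256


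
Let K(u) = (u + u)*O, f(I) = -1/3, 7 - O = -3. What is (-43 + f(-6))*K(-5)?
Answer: 13000/3 ≈ 4333.3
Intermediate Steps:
O = 10 (O = 7 - 1*(-3) = 7 + 3 = 10)
f(I) = -⅓ (f(I) = -1*⅓ = -⅓)
K(u) = 20*u (K(u) = (u + u)*10 = (2*u)*10 = 20*u)
(-43 + f(-6))*K(-5) = (-43 - ⅓)*(20*(-5)) = -130/3*(-100) = 13000/3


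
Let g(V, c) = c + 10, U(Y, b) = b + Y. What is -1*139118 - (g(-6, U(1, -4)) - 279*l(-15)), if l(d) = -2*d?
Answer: -130755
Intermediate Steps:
U(Y, b) = Y + b
g(V, c) = 10 + c
-1*139118 - (g(-6, U(1, -4)) - 279*l(-15)) = -1*139118 - ((10 + (1 - 4)) - (-558)*(-15)) = -139118 - ((10 - 3) - 279*30) = -139118 - (7 - 8370) = -139118 - 1*(-8363) = -139118 + 8363 = -130755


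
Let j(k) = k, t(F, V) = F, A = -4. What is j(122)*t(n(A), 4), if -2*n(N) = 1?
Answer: -61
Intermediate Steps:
n(N) = -½ (n(N) = -½*1 = -½)
j(122)*t(n(A), 4) = 122*(-½) = -61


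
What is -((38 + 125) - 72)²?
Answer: -8281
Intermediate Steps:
-((38 + 125) - 72)² = -(163 - 72)² = -1*91² = -1*8281 = -8281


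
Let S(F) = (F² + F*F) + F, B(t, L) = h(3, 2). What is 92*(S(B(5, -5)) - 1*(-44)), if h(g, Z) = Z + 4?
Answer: 11224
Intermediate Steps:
h(g, Z) = 4 + Z
B(t, L) = 6 (B(t, L) = 4 + 2 = 6)
S(F) = F + 2*F² (S(F) = (F² + F²) + F = 2*F² + F = F + 2*F²)
92*(S(B(5, -5)) - 1*(-44)) = 92*(6*(1 + 2*6) - 1*(-44)) = 92*(6*(1 + 12) + 44) = 92*(6*13 + 44) = 92*(78 + 44) = 92*122 = 11224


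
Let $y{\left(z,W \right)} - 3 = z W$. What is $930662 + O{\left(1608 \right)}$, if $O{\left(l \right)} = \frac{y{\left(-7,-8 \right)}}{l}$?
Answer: $\frac{1496504555}{1608} \approx 9.3066 \cdot 10^{5}$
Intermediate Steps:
$y{\left(z,W \right)} = 3 + W z$ ($y{\left(z,W \right)} = 3 + z W = 3 + W z$)
$O{\left(l \right)} = \frac{59}{l}$ ($O{\left(l \right)} = \frac{3 - -56}{l} = \frac{3 + 56}{l} = \frac{59}{l}$)
$930662 + O{\left(1608 \right)} = 930662 + \frac{59}{1608} = \frac{1496504555}{1608}$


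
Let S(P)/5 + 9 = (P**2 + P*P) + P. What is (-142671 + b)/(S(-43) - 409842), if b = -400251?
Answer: 271461/195806 ≈ 1.3864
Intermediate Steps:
S(P) = -45 + 5*P + 10*P**2 (S(P) = -45 + 5*((P**2 + P*P) + P) = -45 + 5*((P**2 + P**2) + P) = -45 + 5*(2*P**2 + P) = -45 + 5*(P + 2*P**2) = -45 + (5*P + 10*P**2) = -45 + 5*P + 10*P**2)
(-142671 + b)/(S(-43) - 409842) = (-142671 - 400251)/((-45 + 5*(-43) + 10*(-43)**2) - 409842) = -542922/((-45 - 215 + 10*1849) - 409842) = -542922/((-45 - 215 + 18490) - 409842) = -542922/(18230 - 409842) = -542922/(-391612) = -542922*(-1/391612) = 271461/195806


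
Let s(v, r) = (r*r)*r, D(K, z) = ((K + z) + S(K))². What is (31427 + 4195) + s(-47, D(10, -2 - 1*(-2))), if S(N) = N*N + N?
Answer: 2985984035622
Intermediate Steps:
S(N) = N + N² (S(N) = N² + N = N + N²)
D(K, z) = (K + z + K*(1 + K))² (D(K, z) = ((K + z) + K*(1 + K))² = (K + z + K*(1 + K))²)
s(v, r) = r³ (s(v, r) = r²*r = r³)
(31427 + 4195) + s(-47, D(10, -2 - 1*(-2))) = (31427 + 4195) + ((10 + (-2 - 1*(-2)) + 10*(1 + 10))²)³ = 35622 + ((10 + (-2 + 2) + 10*11)²)³ = 35622 + ((10 + 0 + 110)²)³ = 35622 + (120²)³ = 35622 + 14400³ = 35622 + 2985984000000 = 2985984035622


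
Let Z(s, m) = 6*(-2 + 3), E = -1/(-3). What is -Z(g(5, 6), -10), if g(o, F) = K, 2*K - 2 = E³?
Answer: -6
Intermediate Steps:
E = ⅓ (E = -1*(-⅓) = ⅓ ≈ 0.33333)
K = 55/54 (K = 1 + (⅓)³/2 = 1 + (½)*(1/27) = 1 + 1/54 = 55/54 ≈ 1.0185)
g(o, F) = 55/54
Z(s, m) = 6 (Z(s, m) = 6*1 = 6)
-Z(g(5, 6), -10) = -1*6 = -6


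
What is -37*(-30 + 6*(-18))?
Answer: 5106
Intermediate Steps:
-37*(-30 + 6*(-18)) = -37*(-30 - 108) = -37*(-138) = 5106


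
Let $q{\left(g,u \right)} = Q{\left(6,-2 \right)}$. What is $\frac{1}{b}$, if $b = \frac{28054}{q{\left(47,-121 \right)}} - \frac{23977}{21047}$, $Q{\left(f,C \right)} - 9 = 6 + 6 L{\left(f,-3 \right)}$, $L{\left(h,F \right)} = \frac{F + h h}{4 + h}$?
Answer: $\frac{1831089}{1474045346} \approx 0.0012422$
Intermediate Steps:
$L{\left(h,F \right)} = \frac{F + h^{2}}{4 + h}$
$Q{\left(f,C \right)} = 15 + \frac{6 \left(-3 + f^{2}\right)}{4 + f}$ ($Q{\left(f,C \right)} = 9 + \left(6 + 6 \frac{-3 + f^{2}}{4 + f}\right) = 9 + \left(6 + \frac{6 \left(-3 + f^{2}\right)}{4 + f}\right) = 15 + \frac{6 \left(-3 + f^{2}\right)}{4 + f}$)
$q{\left(g,u \right)} = \frac{174}{5}$ ($q{\left(g,u \right)} = \frac{3 \left(14 + 2 \cdot 6^{2} + 5 \cdot 6\right)}{4 + 6} = \frac{3 \left(14 + 2 \cdot 36 + 30\right)}{10} = 3 \cdot \frac{1}{10} \left(14 + 72 + 30\right) = 3 \cdot \frac{1}{10} \cdot 116 = \frac{174}{5}$)
$b = \frac{1474045346}{1831089}$ ($b = \frac{28054}{\frac{174}{5}} - \frac{23977}{21047} = 28054 \cdot \frac{5}{174} - \frac{23977}{21047} = \frac{70135}{87} - \frac{23977}{21047} = \frac{1474045346}{1831089} \approx 805.01$)
$\frac{1}{b} = \frac{1}{\frac{1474045346}{1831089}} = \frac{1831089}{1474045346}$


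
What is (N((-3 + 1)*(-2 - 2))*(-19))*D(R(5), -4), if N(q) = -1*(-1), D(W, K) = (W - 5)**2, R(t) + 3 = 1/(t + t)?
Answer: -118579/100 ≈ -1185.8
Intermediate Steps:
R(t) = -3 + 1/(2*t) (R(t) = -3 + 1/(t + t) = -3 + 1/(2*t))
D(W, K) = (-5 + W)**2
N(q) = 1
(N((-3 + 1)*(-2 - 2))*(-19))*D(R(5), -4) = (1*(-19))*(-5 + (-3 + (1/2)/5))**2 = -19*(-5 + (-3 + (1/2)*(1/5)))**2 = -19*(-5 + (-3 + 1/10))**2 = -19*(-5 - 29/10)**2 = -19*(-79/10)**2 = -19*6241/100 = -118579/100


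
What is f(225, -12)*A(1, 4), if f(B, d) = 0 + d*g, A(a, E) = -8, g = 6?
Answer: 576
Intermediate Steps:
f(B, d) = 6*d (f(B, d) = 0 + d*6 = 0 + 6*d = 6*d)
f(225, -12)*A(1, 4) = (6*(-12))*(-8) = -72*(-8) = 576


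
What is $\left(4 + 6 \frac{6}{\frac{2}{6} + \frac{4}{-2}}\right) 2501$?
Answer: $- \frac{220088}{5} \approx -44018.0$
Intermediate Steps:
$\left(4 + 6 \frac{6}{\frac{2}{6} + \frac{4}{-2}}\right) 2501 = \left(4 + 6 \frac{6}{2 \cdot \frac{1}{6} + 4 \left(- \frac{1}{2}\right)}\right) 2501 = \left(4 + 6 \frac{6}{\frac{1}{3} - 2}\right) 2501 = \left(4 + 6 \frac{6}{- \frac{5}{3}}\right) 2501 = \left(4 + 6 \cdot 6 \left(- \frac{3}{5}\right)\right) 2501 = \left(4 + 6 \left(- \frac{18}{5}\right)\right) 2501 = \left(4 - \frac{108}{5}\right) 2501 = \left(- \frac{88}{5}\right) 2501 = - \frac{220088}{5}$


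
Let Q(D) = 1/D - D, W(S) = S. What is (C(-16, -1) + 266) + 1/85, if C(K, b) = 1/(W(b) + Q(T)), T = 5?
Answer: 655294/2465 ≈ 265.84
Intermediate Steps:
Q(D) = 1/D - D
C(K, b) = 1/(-24/5 + b) (C(K, b) = 1/(b + (1/5 - 1*5)) = 1/(b + (⅕ - 5)) = 1/(b - 24/5) = 1/(-24/5 + b))
(C(-16, -1) + 266) + 1/85 = (5/(-24 + 5*(-1)) + 266) + 1/85 = (5/(-24 - 5) + 266) + 1/85 = (5/(-29) + 266) + 1/85 = (5*(-1/29) + 266) + 1/85 = (-5/29 + 266) + 1/85 = 7709/29 + 1/85 = 655294/2465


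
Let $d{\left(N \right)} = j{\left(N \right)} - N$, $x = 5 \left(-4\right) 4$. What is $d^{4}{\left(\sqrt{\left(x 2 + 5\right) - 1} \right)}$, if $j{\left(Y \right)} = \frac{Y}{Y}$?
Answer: $23401 + 1240 i \sqrt{39} \approx 23401.0 + 7743.8 i$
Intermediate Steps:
$x = -80$ ($x = \left(-20\right) 4 = -80$)
$j{\left(Y \right)} = 1$
$d{\left(N \right)} = 1 - N$
$d^{4}{\left(\sqrt{\left(x 2 + 5\right) - 1} \right)} = \left(1 - \sqrt{\left(\left(-80\right) 2 + 5\right) - 1}\right)^{4} = \left(1 - \sqrt{\left(-160 + 5\right) - 1}\right)^{4} = \left(1 - \sqrt{-155 - 1}\right)^{4} = \left(1 - \sqrt{-156}\right)^{4} = \left(1 - 2 i \sqrt{39}\right)^{4}$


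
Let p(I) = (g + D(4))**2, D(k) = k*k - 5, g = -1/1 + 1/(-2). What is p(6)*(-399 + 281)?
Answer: -21299/2 ≈ -10650.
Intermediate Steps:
g = -3/2 (g = -1*1 + 1*(-1/2) = -1 - 1/2 = -3/2 ≈ -1.5000)
D(k) = -5 + k**2 (D(k) = k**2 - 5 = -5 + k**2)
p(I) = 361/4 (p(I) = (-3/2 + (-5 + 4**2))**2 = (-3/2 + (-5 + 16))**2 = (-3/2 + 11)**2 = (19/2)**2 = 361/4)
p(6)*(-399 + 281) = 361*(-399 + 281)/4 = (361/4)*(-118) = -21299/2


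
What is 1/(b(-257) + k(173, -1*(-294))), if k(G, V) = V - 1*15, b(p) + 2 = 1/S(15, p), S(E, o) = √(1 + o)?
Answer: 70912/19642625 + 16*I/19642625 ≈ 0.0036101 + 8.1456e-7*I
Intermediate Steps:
b(p) = -2 + (1 + p)^(-½) (b(p) = -2 + 1/(√(1 + p)) = -2 + (1 + p)^(-½))
k(G, V) = -15 + V (k(G, V) = V - 15 = -15 + V)
1/(b(-257) + k(173, -1*(-294))) = 1/((-2 + (1 - 257)^(-½)) + (-15 - 1*(-294))) = 1/((-2 + (-256)^(-½)) + (-15 + 294)) = 1/((-2 - I/16) + 279) = 1/(277 - I/16) = 256*(277 + I/16)/19642625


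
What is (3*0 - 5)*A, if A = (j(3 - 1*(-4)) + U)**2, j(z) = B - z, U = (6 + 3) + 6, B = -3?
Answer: -125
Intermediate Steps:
U = 15 (U = 9 + 6 = 15)
j(z) = -3 - z
A = 25 (A = ((-3 - (3 - 1*(-4))) + 15)**2 = ((-3 - (3 + 4)) + 15)**2 = ((-3 - 1*7) + 15)**2 = ((-3 - 7) + 15)**2 = (-10 + 15)**2 = 5**2 = 25)
(3*0 - 5)*A = (3*0 - 5)*25 = (0 - 5)*25 = -5*25 = -125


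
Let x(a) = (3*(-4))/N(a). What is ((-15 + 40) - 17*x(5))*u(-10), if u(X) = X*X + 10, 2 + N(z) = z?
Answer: 10230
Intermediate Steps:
N(z) = -2 + z
x(a) = -12/(-2 + a) (x(a) = (3*(-4))/(-2 + a) = -12/(-2 + a))
u(X) = 10 + X**2 (u(X) = X**2 + 10 = 10 + X**2)
((-15 + 40) - 17*x(5))*u(-10) = ((-15 + 40) - (-204)/(-2 + 5))*(10 + (-10)**2) = (25 - (-204)/3)*(10 + 100) = (25 - (-204)/3)*110 = (25 - 17*(-4))*110 = (25 + 68)*110 = 93*110 = 10230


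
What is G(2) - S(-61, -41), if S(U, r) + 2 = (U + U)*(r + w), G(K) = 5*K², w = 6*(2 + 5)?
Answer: 144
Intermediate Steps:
w = 42 (w = 6*7 = 42)
S(U, r) = -2 + 2*U*(42 + r) (S(U, r) = -2 + (U + U)*(r + 42) = -2 + (2*U)*(42 + r) = -2 + 2*U*(42 + r))
G(2) - S(-61, -41) = 5*2² - (-2 + 84*(-61) + 2*(-61)*(-41)) = 5*4 - (-2 - 5124 + 5002) = 20 - 1*(-124) = 20 + 124 = 144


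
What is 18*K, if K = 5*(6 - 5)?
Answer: 90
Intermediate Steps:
K = 5 (K = 5*1 = 5)
18*K = 18*5 = 90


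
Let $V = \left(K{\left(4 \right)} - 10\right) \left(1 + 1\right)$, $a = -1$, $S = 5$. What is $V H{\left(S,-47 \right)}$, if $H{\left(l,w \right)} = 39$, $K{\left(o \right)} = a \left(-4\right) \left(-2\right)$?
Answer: $-1404$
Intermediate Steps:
$K{\left(o \right)} = -8$ ($K{\left(o \right)} = \left(-1\right) \left(-4\right) \left(-2\right) = 4 \left(-2\right) = -8$)
$V = -36$ ($V = \left(-8 - 10\right) \left(1 + 1\right) = \left(-18\right) 2 = -36$)
$V H{\left(S,-47 \right)} = \left(-36\right) 39 = -1404$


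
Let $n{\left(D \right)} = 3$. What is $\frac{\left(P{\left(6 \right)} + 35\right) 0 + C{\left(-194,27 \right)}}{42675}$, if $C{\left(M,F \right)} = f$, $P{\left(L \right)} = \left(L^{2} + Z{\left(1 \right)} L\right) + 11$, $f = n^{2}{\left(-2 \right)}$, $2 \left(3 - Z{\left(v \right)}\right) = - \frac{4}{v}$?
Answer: $\frac{3}{14225} \approx 0.0002109$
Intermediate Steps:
$Z{\left(v \right)} = 3 + \frac{2}{v}$ ($Z{\left(v \right)} = 3 - \frac{\left(-4\right) \frac{1}{v}}{2} = 3 + \frac{2}{v}$)
$f = 9$ ($f = 3^{2} = 9$)
$P{\left(L \right)} = 11 + L^{2} + 5 L$ ($P{\left(L \right)} = \left(L^{2} + \left(3 + \frac{2}{1}\right) L\right) + 11 = \left(L^{2} + \left(3 + 2 \cdot 1\right) L\right) + 11 = \left(L^{2} + \left(3 + 2\right) L\right) + 11 = \left(L^{2} + 5 L\right) + 11 = 11 + L^{2} + 5 L$)
$C{\left(M,F \right)} = 9$
$\frac{\left(P{\left(6 \right)} + 35\right) 0 + C{\left(-194,27 \right)}}{42675} = \frac{\left(\left(11 + 6^{2} + 5 \cdot 6\right) + 35\right) 0 + 9}{42675} = \left(\left(\left(11 + 36 + 30\right) + 35\right) 0 + 9\right) \frac{1}{42675} = \left(\left(77 + 35\right) 0 + 9\right) \frac{1}{42675} = \left(112 \cdot 0 + 9\right) \frac{1}{42675} = \left(0 + 9\right) \frac{1}{42675} = 9 \cdot \frac{1}{42675} = \frac{3}{14225}$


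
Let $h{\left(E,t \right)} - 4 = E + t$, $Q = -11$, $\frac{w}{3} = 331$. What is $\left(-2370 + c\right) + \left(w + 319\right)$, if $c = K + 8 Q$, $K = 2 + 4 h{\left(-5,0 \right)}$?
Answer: $-1148$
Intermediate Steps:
$w = 993$ ($w = 3 \cdot 331 = 993$)
$h{\left(E,t \right)} = 4 + E + t$ ($h{\left(E,t \right)} = 4 + \left(E + t\right) = 4 + E + t$)
$K = -2$ ($K = 2 + 4 \left(4 - 5 + 0\right) = 2 + 4 \left(-1\right) = 2 - 4 = -2$)
$c = -90$ ($c = -2 + 8 \left(-11\right) = -2 - 88 = -90$)
$\left(-2370 + c\right) + \left(w + 319\right) = \left(-2370 - 90\right) + \left(993 + 319\right) = -2460 + 1312 = -1148$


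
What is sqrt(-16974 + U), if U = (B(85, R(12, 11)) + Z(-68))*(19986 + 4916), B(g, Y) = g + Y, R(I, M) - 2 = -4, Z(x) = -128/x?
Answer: 2*sqrt(151491369)/17 ≈ 1448.0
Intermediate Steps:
R(I, M) = -2 (R(I, M) = 2 - 4 = -2)
B(g, Y) = Y + g
U = 35933586/17 (U = ((-2 + 85) - 128/(-68))*(19986 + 4916) = (83 - 128*(-1/68))*24902 = (83 + 32/17)*24902 = (1443/17)*24902 = 35933586/17 ≈ 2.1137e+6)
sqrt(-16974 + U) = sqrt(-16974 + 35933586/17) = sqrt(35645028/17) = 2*sqrt(151491369)/17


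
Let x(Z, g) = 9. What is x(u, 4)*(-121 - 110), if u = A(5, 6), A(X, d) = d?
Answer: -2079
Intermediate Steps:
u = 6
x(u, 4)*(-121 - 110) = 9*(-121 - 110) = 9*(-231) = -2079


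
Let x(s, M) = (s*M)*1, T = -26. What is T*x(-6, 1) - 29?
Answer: 127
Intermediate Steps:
x(s, M) = M*s (x(s, M) = (M*s)*1 = M*s)
T*x(-6, 1) - 29 = -26*(-6) - 29 = 156 - 29 = 127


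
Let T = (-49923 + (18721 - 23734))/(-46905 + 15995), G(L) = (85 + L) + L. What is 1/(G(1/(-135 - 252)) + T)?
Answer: 5981085/518991431 ≈ 0.011524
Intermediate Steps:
G(L) = 85 + 2*L
T = 27468/15455 (T = (-49923 - 5013)/(-30910) = -54936*(-1/30910) = 27468/15455 ≈ 1.7773)
1/(G(1/(-135 - 252)) + T) = 1/((85 + 2/(-135 - 252)) + 27468/15455) = 1/((85 + 2/(-387)) + 27468/15455) = 1/((85 + 2*(-1/387)) + 27468/15455) = 1/((85 - 2/387) + 27468/15455) = 1/(32893/387 + 27468/15455) = 1/(518991431/5981085) = 5981085/518991431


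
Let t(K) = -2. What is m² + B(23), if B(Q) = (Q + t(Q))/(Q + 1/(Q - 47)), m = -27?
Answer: 402183/551 ≈ 729.92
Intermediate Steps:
B(Q) = (-2 + Q)/(Q + 1/(-47 + Q)) (B(Q) = (Q - 2)/(Q + 1/(Q - 47)) = (-2 + Q)/(Q + 1/(-47 + Q)))
m² + B(23) = (-27)² + (94 + 23² - 49*23)/(1 + 23² - 47*23) = 729 + (94 + 529 - 1127)/(1 + 529 - 1081) = 729 - 504/(-551) = 729 - 1/551*(-504) = 729 + 504/551 = 402183/551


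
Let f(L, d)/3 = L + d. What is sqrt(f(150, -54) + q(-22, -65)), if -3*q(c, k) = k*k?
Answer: I*sqrt(10083)/3 ≈ 33.471*I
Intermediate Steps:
q(c, k) = -k**2/3 (q(c, k) = -k*k/3 = -k**2/3)
f(L, d) = 3*L + 3*d (f(L, d) = 3*(L + d) = 3*L + 3*d)
sqrt(f(150, -54) + q(-22, -65)) = sqrt((3*150 + 3*(-54)) - 1/3*(-65)**2) = sqrt((450 - 162) - 1/3*4225) = sqrt(288 - 4225/3) = sqrt(-3361/3) = I*sqrt(10083)/3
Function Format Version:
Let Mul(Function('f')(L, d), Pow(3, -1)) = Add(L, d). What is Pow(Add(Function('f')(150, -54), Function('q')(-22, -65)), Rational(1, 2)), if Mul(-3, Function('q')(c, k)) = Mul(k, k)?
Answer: Mul(Rational(1, 3), I, Pow(10083, Rational(1, 2))) ≈ Mul(33.471, I)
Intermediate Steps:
Function('q')(c, k) = Mul(Rational(-1, 3), Pow(k, 2)) (Function('q')(c, k) = Mul(Rational(-1, 3), Mul(k, k)) = Mul(Rational(-1, 3), Pow(k, 2)))
Function('f')(L, d) = Add(Mul(3, L), Mul(3, d)) (Function('f')(L, d) = Mul(3, Add(L, d)) = Add(Mul(3, L), Mul(3, d)))
Pow(Add(Function('f')(150, -54), Function('q')(-22, -65)), Rational(1, 2)) = Pow(Add(Add(Mul(3, 150), Mul(3, -54)), Mul(Rational(-1, 3), Pow(-65, 2))), Rational(1, 2)) = Pow(Add(Add(450, -162), Mul(Rational(-1, 3), 4225)), Rational(1, 2)) = Pow(Add(288, Rational(-4225, 3)), Rational(1, 2)) = Pow(Rational(-3361, 3), Rational(1, 2)) = Mul(Rational(1, 3), I, Pow(10083, Rational(1, 2)))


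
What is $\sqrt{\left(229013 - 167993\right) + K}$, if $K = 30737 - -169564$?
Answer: $\sqrt{261321} \approx 511.2$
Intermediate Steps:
$K = 200301$ ($K = 30737 + 169564 = 200301$)
$\sqrt{\left(229013 - 167993\right) + K} = \sqrt{\left(229013 - 167993\right) + 200301} = \sqrt{61020 + 200301} = \sqrt{261321}$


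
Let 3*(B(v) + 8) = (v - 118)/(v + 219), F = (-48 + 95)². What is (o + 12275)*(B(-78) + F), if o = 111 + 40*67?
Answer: 1558204398/47 ≈ 3.3153e+7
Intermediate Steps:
F = 2209 (F = 47² = 2209)
B(v) = -8 + (-118 + v)/(3*(219 + v)) (B(v) = -8 + ((v - 118)/(v + 219))/3 = -8 + ((-118 + v)/(219 + v))/3 = -8 + (-118 + v)/(3*(219 + v)))
o = 2791 (o = 111 + 2680 = 2791)
(o + 12275)*(B(-78) + F) = (2791 + 12275)*((-5374 - 23*(-78))/(3*(219 - 78)) + 2209) = 15066*((⅓)*(-5374 + 1794)/141 + 2209) = 15066*((⅓)*(1/141)*(-3580) + 2209) = 15066*(-3580/423 + 2209) = 15066*(930827/423) = 1558204398/47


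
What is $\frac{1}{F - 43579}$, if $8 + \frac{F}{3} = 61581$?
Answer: $\frac{1}{141140} \approx 7.0852 \cdot 10^{-6}$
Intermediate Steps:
$F = 184719$ ($F = -24 + 3 \cdot 61581 = -24 + 184743 = 184719$)
$\frac{1}{F - 43579} = \frac{1}{184719 - 43579} = \frac{1}{141140}$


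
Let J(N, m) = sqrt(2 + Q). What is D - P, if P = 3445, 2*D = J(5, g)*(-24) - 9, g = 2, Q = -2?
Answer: -6899/2 ≈ -3449.5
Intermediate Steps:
J(N, m) = 0 (J(N, m) = sqrt(2 - 2) = sqrt(0) = 0)
D = -9/2 (D = (0*(-24) - 9)/2 = (0 - 9)/2 = (1/2)*(-9) = -9/2 ≈ -4.5000)
D - P = -9/2 - 1*3445 = -9/2 - 3445 = -6899/2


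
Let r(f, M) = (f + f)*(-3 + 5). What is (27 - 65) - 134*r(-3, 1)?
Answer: 1570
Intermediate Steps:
r(f, M) = 4*f (r(f, M) = (2*f)*2 = 4*f)
(27 - 65) - 134*r(-3, 1) = (27 - 65) - 536*(-3) = -38 - 134*(-12) = -38 + 1608 = 1570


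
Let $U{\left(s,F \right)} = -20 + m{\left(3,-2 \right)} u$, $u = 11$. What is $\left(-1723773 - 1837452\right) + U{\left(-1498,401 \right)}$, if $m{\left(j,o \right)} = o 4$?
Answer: $-3561333$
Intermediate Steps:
$m{\left(j,o \right)} = 4 o$
$U{\left(s,F \right)} = -108$ ($U{\left(s,F \right)} = -20 + 4 \left(-2\right) 11 = -20 - 88 = -108$)
$\left(-1723773 - 1837452\right) + U{\left(-1498,401 \right)} = \left(-1723773 - 1837452\right) - 108 = -3561225 - 108 = -3561333$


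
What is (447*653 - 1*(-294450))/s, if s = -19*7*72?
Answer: -9307/152 ≈ -61.230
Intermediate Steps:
s = -9576 (s = -133*72 = -9576)
(447*653 - 1*(-294450))/s = (447*653 - 1*(-294450))/(-9576) = (291891 + 294450)*(-1/9576) = 586341*(-1/9576) = -9307/152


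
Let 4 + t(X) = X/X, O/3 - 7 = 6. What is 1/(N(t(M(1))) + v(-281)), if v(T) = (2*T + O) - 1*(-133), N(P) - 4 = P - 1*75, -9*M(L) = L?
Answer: -1/464 ≈ -0.0021552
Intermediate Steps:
O = 39 (O = 21 + 3*6 = 21 + 18 = 39)
M(L) = -L/9
t(X) = -3 (t(X) = -4 + X/X = -4 + 1 = -3)
N(P) = -71 + P (N(P) = 4 + (P - 1*75) = 4 + (P - 75) = 4 + (-75 + P) = -71 + P)
v(T) = 172 + 2*T (v(T) = (2*T + 39) - 1*(-133) = (39 + 2*T) + 133 = 172 + 2*T)
1/(N(t(M(1))) + v(-281)) = 1/((-71 - 3) + (172 + 2*(-281))) = 1/(-74 + (172 - 562)) = 1/(-74 - 390) = 1/(-464) = -1/464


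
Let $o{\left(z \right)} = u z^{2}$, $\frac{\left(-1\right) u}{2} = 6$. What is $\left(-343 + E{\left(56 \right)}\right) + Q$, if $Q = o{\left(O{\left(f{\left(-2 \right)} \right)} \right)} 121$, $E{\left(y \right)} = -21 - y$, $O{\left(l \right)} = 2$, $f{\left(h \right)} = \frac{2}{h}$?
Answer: $-6228$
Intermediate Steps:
$u = -12$ ($u = \left(-2\right) 6 = -12$)
$o{\left(z \right)} = - 12 z^{2}$
$Q = -5808$ ($Q = - 12 \cdot 2^{2} \cdot 121 = \left(-12\right) 4 \cdot 121 = \left(-48\right) 121 = -5808$)
$\left(-343 + E{\left(56 \right)}\right) + Q = \left(-343 - 77\right) - 5808 = -420 - 5808 = -6228$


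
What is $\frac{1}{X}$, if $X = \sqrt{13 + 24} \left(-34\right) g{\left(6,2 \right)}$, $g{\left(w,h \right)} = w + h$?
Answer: $- \frac{\sqrt{37}}{10064} \approx -0.00060441$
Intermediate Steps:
$g{\left(w,h \right)} = h + w$
$X = - 272 \sqrt{37}$ ($X = \sqrt{13 + 24} \left(-34\right) \left(2 + 6\right) = \sqrt{37} \left(-34\right) 8 = - 34 \sqrt{37} \cdot 8 = - 272 \sqrt{37} \approx -1654.5$)
$\frac{1}{X} = \frac{1}{\left(-272\right) \sqrt{37}} = - \frac{\sqrt{37}}{10064}$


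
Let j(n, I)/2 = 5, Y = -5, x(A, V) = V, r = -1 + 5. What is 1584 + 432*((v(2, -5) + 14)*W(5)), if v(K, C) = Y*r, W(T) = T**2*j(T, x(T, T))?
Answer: -646416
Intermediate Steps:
r = 4
j(n, I) = 10 (j(n, I) = 2*5 = 10)
W(T) = 10*T**2 (W(T) = T**2*10 = 10*T**2)
v(K, C) = -20 (v(K, C) = -5*4 = -20)
1584 + 432*((v(2, -5) + 14)*W(5)) = 1584 + 432*((-20 + 14)*(10*5**2)) = 1584 + 432*(-60*25) = 1584 + 432*(-6*250) = 1584 + 432*(-1500) = 1584 - 648000 = -646416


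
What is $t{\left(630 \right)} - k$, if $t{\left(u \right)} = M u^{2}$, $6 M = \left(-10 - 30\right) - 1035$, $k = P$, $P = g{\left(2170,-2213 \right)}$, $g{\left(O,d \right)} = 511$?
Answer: $-71111761$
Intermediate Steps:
$P = 511$
$k = 511$
$M = - \frac{1075}{6}$ ($M = \frac{\left(-10 - 30\right) - 1035}{6} = \frac{-40 - 1035}{6} = \frac{1}{6} \left(-1075\right) = - \frac{1075}{6} \approx -179.17$)
$t{\left(u \right)} = - \frac{1075 u^{2}}{6}$
$t{\left(630 \right)} - k = - \frac{1075 \cdot 630^{2}}{6} - 511 = \left(- \frac{1075}{6}\right) 396900 - 511 = -71111250 - 511 = -71111761$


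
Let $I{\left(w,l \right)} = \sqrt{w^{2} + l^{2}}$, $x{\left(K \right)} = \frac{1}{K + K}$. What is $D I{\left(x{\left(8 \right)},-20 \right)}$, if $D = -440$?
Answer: $- \frac{55 \sqrt{102401}}{2} \approx -8800.0$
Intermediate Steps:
$x{\left(K \right)} = \frac{1}{2 K}$
$I{\left(w,l \right)} = \sqrt{l^{2} + w^{2}}$
$D I{\left(x{\left(8 \right)},-20 \right)} = - 440 \sqrt{\left(-20\right)^{2} + \left(\frac{1}{2 \cdot 8}\right)^{2}} = - 440 \sqrt{400 + \left(\frac{1}{2} \cdot \frac{1}{8}\right)^{2}} = - 440 \sqrt{400 + \left(\frac{1}{16}\right)^{2}} = - 440 \sqrt{400 + \frac{1}{256}} = - 440 \sqrt{\frac{102401}{256}} = - 440 \frac{\sqrt{102401}}{16} = - \frac{55 \sqrt{102401}}{2}$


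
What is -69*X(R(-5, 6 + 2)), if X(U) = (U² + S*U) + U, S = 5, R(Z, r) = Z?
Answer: 345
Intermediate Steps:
X(U) = U² + 6*U (X(U) = (U² + 5*U) + U = U² + 6*U)
-69*X(R(-5, 6 + 2)) = -(-345)*(6 - 5) = -(-345) = -69*(-5) = 345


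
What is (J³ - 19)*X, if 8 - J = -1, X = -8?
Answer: -5680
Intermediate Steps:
J = 9 (J = 8 - 1*(-1) = 8 + 1 = 9)
(J³ - 19)*X = (9³ - 19)*(-8) = (729 - 19)*(-8) = 710*(-8) = -5680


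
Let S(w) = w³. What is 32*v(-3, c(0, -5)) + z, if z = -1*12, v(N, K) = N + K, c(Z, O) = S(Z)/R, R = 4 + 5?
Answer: -108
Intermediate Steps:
R = 9
c(Z, O) = Z³/9
v(N, K) = K + N
z = -12
32*v(-3, c(0, -5)) + z = 32*((⅑)*0³ - 3) - 12 = 32*((⅑)*0 - 3) - 12 = 32*(0 - 3) - 12 = 32*(-3) - 12 = -96 - 12 = -108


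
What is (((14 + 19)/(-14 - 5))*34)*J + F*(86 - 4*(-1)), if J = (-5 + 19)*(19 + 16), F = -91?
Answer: -705390/19 ≈ -37126.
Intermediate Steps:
J = 490 (J = 14*35 = 490)
(((14 + 19)/(-14 - 5))*34)*J + F*(86 - 4*(-1)) = (((14 + 19)/(-14 - 5))*34)*490 - 91*(86 - 4*(-1)) = ((33/(-19))*34)*490 - 91*(86 + 4) = ((33*(-1/19))*34)*490 - 91*90 = -33/19*34*490 - 8190 = -1122/19*490 - 8190 = -549780/19 - 8190 = -705390/19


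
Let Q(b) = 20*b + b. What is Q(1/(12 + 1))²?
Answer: 441/169 ≈ 2.6095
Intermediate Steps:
Q(b) = 21*b
Q(1/(12 + 1))² = (21/(12 + 1))² = (21/13)² = 441/169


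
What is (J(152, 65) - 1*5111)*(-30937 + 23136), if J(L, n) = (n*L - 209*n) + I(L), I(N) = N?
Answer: 67587864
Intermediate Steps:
J(L, n) = L - 209*n + L*n (J(L, n) = (n*L - 209*n) + L = (L*n - 209*n) + L = (-209*n + L*n) + L = L - 209*n + L*n)
(J(152, 65) - 1*5111)*(-30937 + 23136) = ((152 - 209*65 + 152*65) - 1*5111)*(-30937 + 23136) = ((152 - 13585 + 9880) - 5111)*(-7801) = (-3553 - 5111)*(-7801) = -8664*(-7801) = 67587864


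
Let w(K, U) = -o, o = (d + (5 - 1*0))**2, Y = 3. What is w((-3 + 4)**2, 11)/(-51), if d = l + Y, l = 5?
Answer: 169/51 ≈ 3.3137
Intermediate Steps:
d = 8 (d = 5 + 3 = 8)
o = 169 (o = (8 + (5 - 1*0))**2 = (8 + (5 + 0))**2 = (8 + 5)**2 = 13**2 = 169)
w(K, U) = -169 (w(K, U) = -1*169 = -169)
w((-3 + 4)**2, 11)/(-51) = -169/(-51) = -169*(-1/51) = 169/51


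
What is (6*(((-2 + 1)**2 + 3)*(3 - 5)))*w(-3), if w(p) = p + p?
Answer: 288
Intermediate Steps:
w(p) = 2*p
(6*(((-2 + 1)**2 + 3)*(3 - 5)))*w(-3) = (6*(((-2 + 1)**2 + 3)*(3 - 5)))*(2*(-3)) = (6*(((-1)**2 + 3)*(-2)))*(-6) = (6*((1 + 3)*(-2)))*(-6) = (6*(4*(-2)))*(-6) = (6*(-8))*(-6) = -48*(-6) = 288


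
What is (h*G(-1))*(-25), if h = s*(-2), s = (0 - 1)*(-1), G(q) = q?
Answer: -50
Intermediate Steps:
s = 1 (s = -1*(-1) = 1)
h = -2 (h = 1*(-2) = -2)
(h*G(-1))*(-25) = -2*(-1)*(-25) = 2*(-25) = -50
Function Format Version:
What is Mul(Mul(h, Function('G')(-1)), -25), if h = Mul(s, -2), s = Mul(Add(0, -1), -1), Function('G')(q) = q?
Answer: -50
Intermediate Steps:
s = 1 (s = Mul(-1, -1) = 1)
h = -2 (h = Mul(1, -2) = -2)
Mul(Mul(h, Function('G')(-1)), -25) = Mul(Mul(-2, -1), -25) = Mul(2, -25) = -50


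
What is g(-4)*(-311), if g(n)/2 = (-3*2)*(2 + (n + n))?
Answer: -22392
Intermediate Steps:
g(n) = -24 - 24*n (g(n) = 2*((-3*2)*(2 + (n + n))) = 2*(-6*(2 + 2*n)) = 2*(-12 - 12*n) = -24 - 24*n)
g(-4)*(-311) = (-24 - 24*(-4))*(-311) = (-24 + 96)*(-311) = 72*(-311) = -22392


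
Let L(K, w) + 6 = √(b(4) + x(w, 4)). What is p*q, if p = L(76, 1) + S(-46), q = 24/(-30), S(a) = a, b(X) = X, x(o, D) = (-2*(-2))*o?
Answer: 208/5 - 8*√2/5 ≈ 39.337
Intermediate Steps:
x(o, D) = 4*o
L(K, w) = -6 + √(4 + 4*w)
q = -⅘ (q = 24*(-1/30) = -⅘ ≈ -0.80000)
p = -52 + 2*√2 (p = (-6 + 2*√(1 + 1)) - 46 = (-6 + 2*√2) - 46 = -52 + 2*√2 ≈ -49.172)
p*q = (-52 + 2*√2)*(-⅘) = 208/5 - 8*√2/5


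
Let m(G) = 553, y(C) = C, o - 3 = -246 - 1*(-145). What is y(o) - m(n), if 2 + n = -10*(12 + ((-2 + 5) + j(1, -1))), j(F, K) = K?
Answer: -651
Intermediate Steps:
o = -98 (o = 3 + (-246 - 1*(-145)) = 3 + (-246 + 145) = 3 - 101 = -98)
n = -142 (n = -2 - 10*(12 + ((-2 + 5) - 1)) = -2 - 10*(12 + (3 - 1)) = -2 - 10*(12 + 2) = -2 - 10*14 = -2 - 140 = -142)
y(o) - m(n) = -98 - 1*553 = -98 - 553 = -651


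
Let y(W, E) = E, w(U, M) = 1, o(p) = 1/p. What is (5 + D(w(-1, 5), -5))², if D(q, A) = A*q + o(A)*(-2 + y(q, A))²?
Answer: 2401/25 ≈ 96.040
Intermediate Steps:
D(q, A) = A*q + (-2 + A)²/A
(5 + D(w(-1, 5), -5))² = (5 + (-5*1 + (-2 - 5)²/(-5)))² = (5 + (-5 - ⅕*(-7)²))² = (5 + (-5 - ⅕*49))² = (5 + (-5 - 49/5))² = (5 - 74/5)² = (-49/5)² = 2401/25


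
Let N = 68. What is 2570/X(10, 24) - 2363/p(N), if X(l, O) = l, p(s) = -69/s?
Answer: 178417/69 ≈ 2585.8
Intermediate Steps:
2570/X(10, 24) - 2363/p(N) = 2570/10 - 2363/((-69/68)) = 2570*(1/10) - 2363/((-69*1/68)) = 257 - 2363/(-69/68) = 257 - 2363*(-68/69) = 257 + 160684/69 = 178417/69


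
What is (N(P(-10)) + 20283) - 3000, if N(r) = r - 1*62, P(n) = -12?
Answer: 17209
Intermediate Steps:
N(r) = -62 + r (N(r) = r - 62 = -62 + r)
(N(P(-10)) + 20283) - 3000 = ((-62 - 12) + 20283) - 3000 = (-74 + 20283) - 3000 = 20209 - 3000 = 17209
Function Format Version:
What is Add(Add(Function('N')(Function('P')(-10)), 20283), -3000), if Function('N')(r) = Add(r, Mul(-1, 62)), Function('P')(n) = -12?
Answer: 17209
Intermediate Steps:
Function('N')(r) = Add(-62, r) (Function('N')(r) = Add(r, -62) = Add(-62, r))
Add(Add(Function('N')(Function('P')(-10)), 20283), -3000) = Add(Add(Add(-62, -12), 20283), -3000) = Add(Add(-74, 20283), -3000) = Add(20209, -3000) = 17209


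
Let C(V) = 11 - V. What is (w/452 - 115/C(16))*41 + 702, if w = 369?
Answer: 758669/452 ≈ 1678.5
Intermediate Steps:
(w/452 - 115/C(16))*41 + 702 = (369/452 - 115/(11 - 1*16))*41 + 702 = (369*(1/452) - 115/(11 - 16))*41 + 702 = (369/452 - 115/(-5))*41 + 702 = (369/452 - 115*(-⅕))*41 + 702 = (369/452 + 23)*41 + 702 = (10765/452)*41 + 702 = 441365/452 + 702 = 758669/452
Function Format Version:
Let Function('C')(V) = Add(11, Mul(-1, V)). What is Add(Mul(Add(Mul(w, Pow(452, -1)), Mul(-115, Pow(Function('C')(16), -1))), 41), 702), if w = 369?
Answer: Rational(758669, 452) ≈ 1678.5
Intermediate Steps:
Add(Mul(Add(Mul(w, Pow(452, -1)), Mul(-115, Pow(Function('C')(16), -1))), 41), 702) = Add(Mul(Add(Mul(369, Pow(452, -1)), Mul(-115, Pow(Add(11, Mul(-1, 16)), -1))), 41), 702) = Add(Mul(Add(Mul(369, Rational(1, 452)), Mul(-115, Pow(Add(11, -16), -1))), 41), 702) = Add(Mul(Add(Rational(369, 452), Mul(-115, Pow(-5, -1))), 41), 702) = Add(Mul(Add(Rational(369, 452), Mul(-115, Rational(-1, 5))), 41), 702) = Add(Mul(Add(Rational(369, 452), 23), 41), 702) = Add(Mul(Rational(10765, 452), 41), 702) = Add(Rational(441365, 452), 702) = Rational(758669, 452)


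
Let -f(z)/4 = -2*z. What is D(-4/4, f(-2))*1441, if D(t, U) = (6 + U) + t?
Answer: -15851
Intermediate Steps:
f(z) = 8*z (f(z) = -(-8)*z = 8*z)
D(t, U) = 6 + U + t
D(-4/4, f(-2))*1441 = (6 + 8*(-2) - 4/4)*1441 = (6 - 16 - 4*1/4)*1441 = (6 - 16 - 1)*1441 = -11*1441 = -15851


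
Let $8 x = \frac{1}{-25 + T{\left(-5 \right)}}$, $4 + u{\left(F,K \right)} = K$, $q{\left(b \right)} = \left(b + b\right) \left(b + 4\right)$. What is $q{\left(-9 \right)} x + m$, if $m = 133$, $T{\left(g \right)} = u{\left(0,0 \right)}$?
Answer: $\frac{15383}{116} \approx 132.61$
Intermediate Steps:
$q{\left(b \right)} = 2 b \left(4 + b\right)$
$u{\left(F,K \right)} = -4 + K$
$T{\left(g \right)} = -4$ ($T{\left(g \right)} = -4 + 0 = -4$)
$x = - \frac{1}{232}$ ($x = \frac{1}{8 \left(-25 - 4\right)} = \frac{1}{8 \left(-29\right)} = \frac{1}{8} \left(- \frac{1}{29}\right) = - \frac{1}{232} \approx -0.0043103$)
$q{\left(-9 \right)} x + m = 2 \left(-9\right) \left(4 - 9\right) \left(- \frac{1}{232}\right) + 133 = 2 \left(-9\right) \left(-5\right) \left(- \frac{1}{232}\right) + 133 = 90 \left(- \frac{1}{232}\right) + 133 = - \frac{45}{116} + 133 = \frac{15383}{116}$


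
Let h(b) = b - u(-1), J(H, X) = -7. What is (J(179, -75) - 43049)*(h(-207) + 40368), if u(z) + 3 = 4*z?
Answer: -1729473408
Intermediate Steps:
u(z) = -3 + 4*z
h(b) = 7 + b (h(b) = b - (-3 + 4*(-1)) = b - (-3 - 4) = b - 1*(-7) = b + 7 = 7 + b)
(J(179, -75) - 43049)*(h(-207) + 40368) = (-7 - 43049)*((7 - 207) + 40368) = -43056*(-200 + 40368) = -43056*40168 = -1729473408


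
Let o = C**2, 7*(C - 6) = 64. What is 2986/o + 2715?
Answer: 15326027/5618 ≈ 2728.0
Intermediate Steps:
C = 106/7 (C = 6 + (1/7)*64 = 6 + 64/7 = 106/7 ≈ 15.143)
o = 11236/49 (o = (106/7)**2 = 11236/49 ≈ 229.31)
2986/o + 2715 = 2986/(11236/49) + 2715 = 2986*(49/11236) + 2715 = 73157/5618 + 2715 = 15326027/5618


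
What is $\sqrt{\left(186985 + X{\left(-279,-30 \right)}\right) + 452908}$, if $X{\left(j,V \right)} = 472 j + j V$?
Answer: $5 \sqrt{20663} \approx 718.73$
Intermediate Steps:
$X{\left(j,V \right)} = 472 j + V j$
$\sqrt{\left(186985 + X{\left(-279,-30 \right)}\right) + 452908} = \sqrt{\left(186985 - 279 \left(472 - 30\right)\right) + 452908} = \sqrt{\left(186985 - 123318\right) + 452908} = \sqrt{63667 + 452908} = \sqrt{516575} = 5 \sqrt{20663}$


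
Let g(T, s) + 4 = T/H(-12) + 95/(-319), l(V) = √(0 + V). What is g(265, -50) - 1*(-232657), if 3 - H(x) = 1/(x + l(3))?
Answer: 9057720839/38918 - 265*√3/1342 ≈ 2.3274e+5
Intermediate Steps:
l(V) = √V
H(x) = 3 - 1/(x + √3)
g(T, s) = -1371/319 + T*(-12 + √3)/(-37 + 3*√3) (g(T, s) = -4 + (T/(((-1 + 3*(-12) + 3*√3)/(-12 + √3))) + 95/(-319)) = -4 + (T/(((-1 - 36 + 3*√3)/(-12 + √3))) + 95*(-1/319)) = -4 + (T/(((-37 + 3*√3)/(-12 + √3))) - 95/319) = -4 + (T*((-12 + √3)/(-37 + 3*√3)) - 95/319) = -4 + (T*(-12 + √3)/(-37 + 3*√3) - 95/319) = -4 + (-95/319 + T*(-12 + √3)/(-37 + 3*√3)) = -1371/319 + T*(-12 + √3)/(-37 + 3*√3))
g(265, -50) - 1*(-232657) = (-1371/319 + (435/1342)*265 - 1/1342*265*√3) - 1*(-232657) = (-1371/319 + 115275/1342 - 265*√3/1342) + 232657 = (3175713/38918 - 265*√3/1342) + 232657 = 9057720839/38918 - 265*√3/1342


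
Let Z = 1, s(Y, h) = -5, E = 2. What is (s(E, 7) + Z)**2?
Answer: 16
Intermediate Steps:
(s(E, 7) + Z)**2 = (-5 + 1)**2 = (-4)**2 = 16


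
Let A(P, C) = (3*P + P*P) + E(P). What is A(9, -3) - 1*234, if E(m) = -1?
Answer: -127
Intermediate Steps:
A(P, C) = -1 + P² + 3*P (A(P, C) = (3*P + P*P) - 1 = (3*P + P²) - 1 = (P² + 3*P) - 1 = -1 + P² + 3*P)
A(9, -3) - 1*234 = (-1 + 9² + 3*9) - 1*234 = (-1 + 81 + 27) - 234 = 107 - 234 = -127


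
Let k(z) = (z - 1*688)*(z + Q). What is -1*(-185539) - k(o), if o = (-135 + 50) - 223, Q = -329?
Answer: -448913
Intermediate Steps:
o = -308 (o = -85 - 223 = -308)
k(z) = (-688 + z)*(-329 + z) (k(z) = (z - 1*688)*(z - 329) = (z - 688)*(-329 + z) = (-688 + z)*(-329 + z))
-1*(-185539) - k(o) = -1*(-185539) - (226352 + (-308)**2 - 1017*(-308)) = 185539 - (226352 + 94864 + 313236) = 185539 - 1*634452 = 185539 - 634452 = -448913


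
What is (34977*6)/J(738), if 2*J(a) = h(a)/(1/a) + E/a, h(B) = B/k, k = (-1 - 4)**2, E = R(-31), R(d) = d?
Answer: 7743907800/401946497 ≈ 19.266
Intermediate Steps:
E = -31
k = 25 (k = (-5)**2 = 25)
h(B) = B/25
J(a) = -31/(2*a) + a**2/50 (J(a) = ((a/25)/(1/a) - 31/a)/2 = ((a/25)*a - 31/a)/2 = (a**2/25 - 31/a)/2 = (-31/a + a**2/25)/2 = -31/(2*a) + a**2/50)
(34977*6)/J(738) = (34977*6)/(((1/50)*(-775 + 738**3)/738)) = 209862/(((1/50)*(1/738)*(-775 + 401947272))) = 209862/(((1/50)*(1/738)*401946497)) = 209862/(401946497/36900) = 209862*(36900/401946497) = 7743907800/401946497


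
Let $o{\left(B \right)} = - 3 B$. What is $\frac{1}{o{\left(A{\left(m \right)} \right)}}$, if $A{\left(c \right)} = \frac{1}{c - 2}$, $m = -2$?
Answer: $\frac{4}{3} \approx 1.3333$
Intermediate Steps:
$A{\left(c \right)} = \frac{1}{-2 + c}$
$\frac{1}{o{\left(A{\left(m \right)} \right)}} = \frac{1}{\left(-3\right) \frac{1}{-2 - 2}} = \frac{1}{\left(-3\right) \frac{1}{-4}} = \frac{1}{\left(-3\right) \left(- \frac{1}{4}\right)} = \frac{1}{\frac{3}{4}} = \frac{4}{3}$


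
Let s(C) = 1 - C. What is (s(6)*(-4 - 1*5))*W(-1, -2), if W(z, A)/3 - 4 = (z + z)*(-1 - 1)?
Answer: 1080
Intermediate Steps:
W(z, A) = 12 - 12*z (W(z, A) = 12 + 3*((z + z)*(-1 - 1)) = 12 + 3*((2*z)*(-2)) = 12 + 3*(-4*z) = 12 - 12*z)
(s(6)*(-4 - 1*5))*W(-1, -2) = ((1 - 1*6)*(-4 - 1*5))*(12 - 12*(-1)) = ((1 - 6)*(-4 - 5))*(12 + 12) = -5*(-9)*24 = 45*24 = 1080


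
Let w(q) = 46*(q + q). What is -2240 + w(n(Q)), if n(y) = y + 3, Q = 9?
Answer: -1136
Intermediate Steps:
n(y) = 3 + y
w(q) = 92*q (w(q) = 46*(2*q) = 92*q)
-2240 + w(n(Q)) = -2240 + 92*(3 + 9) = -2240 + 92*12 = -2240 + 1104 = -1136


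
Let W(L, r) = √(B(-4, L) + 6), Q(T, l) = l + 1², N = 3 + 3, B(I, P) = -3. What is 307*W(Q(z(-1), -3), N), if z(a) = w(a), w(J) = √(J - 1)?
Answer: 307*√3 ≈ 531.74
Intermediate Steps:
N = 6
w(J) = √(-1 + J)
z(a) = √(-1 + a)
Q(T, l) = 1 + l (Q(T, l) = l + 1 = 1 + l)
W(L, r) = √3 (W(L, r) = √(-3 + 6) = √3)
307*W(Q(z(-1), -3), N) = 307*√3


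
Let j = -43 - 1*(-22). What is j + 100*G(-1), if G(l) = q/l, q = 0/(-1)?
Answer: -21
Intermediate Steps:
q = 0 (q = 0*(-1) = 0)
G(l) = 0 (G(l) = 0/l = 0)
j = -21 (j = -43 + 22 = -21)
j + 100*G(-1) = -21 + 100*0 = -21 + 0 = -21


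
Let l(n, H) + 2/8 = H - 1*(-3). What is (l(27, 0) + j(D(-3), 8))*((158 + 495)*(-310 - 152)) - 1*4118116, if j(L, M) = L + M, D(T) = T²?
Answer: -20152829/2 ≈ -1.0076e+7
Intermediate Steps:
l(n, H) = 11/4 + H (l(n, H) = -¼ + (H - 1*(-3)) = -¼ + (H + 3) = -¼ + (3 + H) = 11/4 + H)
(l(27, 0) + j(D(-3), 8))*((158 + 495)*(-310 - 152)) - 1*4118116 = ((11/4 + 0) + ((-3)² + 8))*((158 + 495)*(-310 - 152)) - 1*4118116 = (11/4 + (9 + 8))*(653*(-462)) - 4118116 = (11/4 + 17)*(-301686) - 4118116 = (79/4)*(-301686) - 4118116 = -11916597/2 - 4118116 = -20152829/2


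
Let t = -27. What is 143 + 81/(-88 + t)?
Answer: 16364/115 ≈ 142.30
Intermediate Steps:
143 + 81/(-88 + t) = 143 + 81/(-88 - 27) = 143 + 81/(-115) = 143 + 81*(-1/115) = 143 - 81/115 = 16364/115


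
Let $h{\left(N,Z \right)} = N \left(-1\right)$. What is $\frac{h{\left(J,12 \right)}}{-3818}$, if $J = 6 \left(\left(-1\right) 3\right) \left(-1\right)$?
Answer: $\frac{9}{1909} \approx 0.0047145$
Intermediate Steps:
$J = 18$ ($J = 6 \left(-3\right) \left(-1\right) = \left(-18\right) \left(-1\right) = 18$)
$h{\left(N,Z \right)} = - N$
$\frac{h{\left(J,12 \right)}}{-3818} = \frac{\left(-1\right) 18}{-3818} = \left(-18\right) \left(- \frac{1}{3818}\right) = \frac{9}{1909}$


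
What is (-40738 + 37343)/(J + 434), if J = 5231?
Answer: -679/1133 ≈ -0.59929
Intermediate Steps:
(-40738 + 37343)/(J + 434) = (-40738 + 37343)/(5231 + 434) = -3395/5665 = -3395*1/5665 = -679/1133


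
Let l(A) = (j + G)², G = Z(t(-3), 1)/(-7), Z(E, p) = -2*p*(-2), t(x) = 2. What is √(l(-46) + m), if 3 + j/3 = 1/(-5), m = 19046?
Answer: 9*√289606/35 ≈ 138.38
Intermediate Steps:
Z(E, p) = 4*p
j = -48/5 (j = -9 + 3/(-5) = -9 + 3*(-⅕) = -9 - ⅗ = -48/5 ≈ -9.6000)
G = -4/7 (G = (4*1)/(-7) = 4*(-⅐) = -4/7 ≈ -0.57143)
l(A) = 126736/1225 (l(A) = (-48/5 - 4/7)² = (-356/35)² = 126736/1225)
√(l(-46) + m) = √(126736/1225 + 19046) = √(23458086/1225) = 9*√289606/35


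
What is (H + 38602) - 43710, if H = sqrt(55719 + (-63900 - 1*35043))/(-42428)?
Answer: -5108 - I*sqrt(10806)/21214 ≈ -5108.0 - 0.0049002*I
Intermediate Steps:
H = -I*sqrt(10806)/21214 (H = sqrt(55719 + (-63900 - 35043))*(-1/42428) = sqrt(55719 - 98943)*(-1/42428) = sqrt(-43224)*(-1/42428) = (2*I*sqrt(10806))*(-1/42428) = -I*sqrt(10806)/21214 ≈ -0.0049002*I)
(H + 38602) - 43710 = (-I*sqrt(10806)/21214 + 38602) - 43710 = (38602 - I*sqrt(10806)/21214) - 43710 = -5108 - I*sqrt(10806)/21214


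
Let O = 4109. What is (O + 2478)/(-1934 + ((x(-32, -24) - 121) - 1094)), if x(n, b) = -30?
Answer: -6587/3179 ≈ -2.0720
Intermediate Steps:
(O + 2478)/(-1934 + ((x(-32, -24) - 121) - 1094)) = (4109 + 2478)/(-1934 + ((-30 - 121) - 1094)) = 6587/(-1934 + (-151 - 1094)) = 6587/(-1934 - 1245) = 6587/(-3179) = 6587*(-1/3179) = -6587/3179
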